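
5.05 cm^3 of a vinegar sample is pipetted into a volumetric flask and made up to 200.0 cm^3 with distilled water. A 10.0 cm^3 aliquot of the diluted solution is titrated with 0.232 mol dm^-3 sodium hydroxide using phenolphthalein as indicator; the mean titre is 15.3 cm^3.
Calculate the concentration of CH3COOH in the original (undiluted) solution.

14.1 mol/L

CH3COOH + NaOH → CH3COONa + H2O
n(NaOH) = 0.0153 × 0.232 = 3.55 × 10^-3 mol
n(CH3COOH) in the aliquot = 3.55 × 10^-3 mol (1:1 ratio)
[CH3COOH]_dilute = 3.55 × 10^-3 / 0.0100 = 0.355 mol/L
Dilution factor = 200.0 / 5.05 = 39.60
[CH3COOH]_stock = 0.355 × 39.60 = 14.1 mol/L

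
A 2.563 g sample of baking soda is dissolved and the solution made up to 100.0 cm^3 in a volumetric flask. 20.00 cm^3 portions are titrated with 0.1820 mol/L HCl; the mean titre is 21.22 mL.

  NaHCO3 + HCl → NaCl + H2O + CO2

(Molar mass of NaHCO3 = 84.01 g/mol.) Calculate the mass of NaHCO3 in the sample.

1.622 g

n(HCl) per titration = 0.02122 × 0.1820 = 3.862 × 10^-3 mol
n(NaHCO3) in each aliquot = 3.862 × 10^-3 mol (1:1 ratio)
n(NaHCO3) in the whole flask = 3.862 × 10^-3 × 100.0/20.00 = 0.01931 mol
mass of NaHCO3 = 0.01931 × 84.01 = 1.622 g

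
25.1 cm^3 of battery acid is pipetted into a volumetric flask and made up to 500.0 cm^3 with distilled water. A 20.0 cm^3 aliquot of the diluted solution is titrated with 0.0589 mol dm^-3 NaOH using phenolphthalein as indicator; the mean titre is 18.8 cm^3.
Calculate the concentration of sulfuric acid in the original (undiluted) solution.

H2SO4 + 2 NaOH → Na2SO4 + 2 H2O
n(NaOH) = 0.0188 × 0.0589 = 1.11 × 10^-3 mol
From the 1:2 ratio, n(H2SO4) in the aliquot = 1/2 × 1.11 × 10^-3 = 5.54 × 10^-4 mol
[H2SO4]_dilute = 5.54 × 10^-4 / 0.0200 = 0.0277 mol/L
Dilution factor = 500.0 / 25.1 = 19.92
[H2SO4]_stock = 0.0277 × 19.92 = 0.551 mol/L

0.551 mol/L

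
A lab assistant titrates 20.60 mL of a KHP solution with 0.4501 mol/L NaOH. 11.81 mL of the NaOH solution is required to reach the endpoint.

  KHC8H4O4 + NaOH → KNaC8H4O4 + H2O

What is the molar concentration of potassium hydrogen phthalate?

0.2580 mol/L

n(NaOH) = 0.01181 L × 0.4501 mol/L = 5.316 × 10^-3 mol
n(KHC8H4O4) = 5.316 × 10^-3 mol (1:1 mole ratio)
[KHC8H4O4] = 5.316 × 10^-3 mol / 0.02060 L = 0.2580 mol/L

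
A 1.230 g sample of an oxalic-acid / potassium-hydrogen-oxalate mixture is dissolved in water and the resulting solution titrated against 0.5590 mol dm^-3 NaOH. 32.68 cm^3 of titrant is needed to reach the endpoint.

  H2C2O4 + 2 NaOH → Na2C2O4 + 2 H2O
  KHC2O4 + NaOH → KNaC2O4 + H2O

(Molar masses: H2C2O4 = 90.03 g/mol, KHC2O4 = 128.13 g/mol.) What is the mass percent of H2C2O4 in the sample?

48.91 %

n(NaOH) = 0.03268 × 0.5590 = 0.01827 mol
Let x = n(H2C2O4), y = n(KHC2O4).
Titrant: 2x + 1y = 0.01827;  mass: 90.03x + 128.13y = 1.230
Solving, x = 6.682 × 10^-3 mol, y = 4.905 × 10^-3 mol
mass of H2C2O4 = 6.682 × 10^-3 × 90.03 = 0.6016 g
% H2C2O4 = 0.6016 / 1.230 × 100 = 48.91 %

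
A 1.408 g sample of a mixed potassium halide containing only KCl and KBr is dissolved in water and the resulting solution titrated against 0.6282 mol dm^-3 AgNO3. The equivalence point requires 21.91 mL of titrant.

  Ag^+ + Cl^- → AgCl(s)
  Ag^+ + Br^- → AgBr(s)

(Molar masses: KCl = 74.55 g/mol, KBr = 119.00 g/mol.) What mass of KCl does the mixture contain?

n(AgNO3) = 0.02191 × 0.6282 = 0.01376 mol
Let x = n(KCl), y = n(KBr).
Titrant: 1x + 1y = 0.01376;  mass: 74.55x + 119.00y = 1.408
Solving, x = 5.172 × 10^-3 mol, y = 8.592 × 10^-3 mol
mass of KCl = 5.172 × 10^-3 × 74.55 = 0.3856 g

0.3856 g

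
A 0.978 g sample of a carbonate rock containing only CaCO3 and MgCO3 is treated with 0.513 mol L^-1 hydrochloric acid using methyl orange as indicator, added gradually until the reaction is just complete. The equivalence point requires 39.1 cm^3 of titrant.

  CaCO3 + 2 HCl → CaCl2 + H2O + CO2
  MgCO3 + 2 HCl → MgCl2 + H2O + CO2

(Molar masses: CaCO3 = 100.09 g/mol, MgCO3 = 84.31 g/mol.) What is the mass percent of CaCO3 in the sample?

n(HCl) = 0.0391 × 0.513 = 0.0201 mol
Let x = n(CaCO3), y = n(MgCO3).
Titrant: 2x + 2y = 0.0201;  mass: 100.09x + 84.31y = 0.978
Solving, x = 8.39 × 10^-3 mol, y = 1.64 × 10^-3 mol
mass of CaCO3 = 8.39 × 10^-3 × 100.09 = 0.840 g
% CaCO3 = 0.840 / 0.978 × 100 = 85.9 %

85.9 %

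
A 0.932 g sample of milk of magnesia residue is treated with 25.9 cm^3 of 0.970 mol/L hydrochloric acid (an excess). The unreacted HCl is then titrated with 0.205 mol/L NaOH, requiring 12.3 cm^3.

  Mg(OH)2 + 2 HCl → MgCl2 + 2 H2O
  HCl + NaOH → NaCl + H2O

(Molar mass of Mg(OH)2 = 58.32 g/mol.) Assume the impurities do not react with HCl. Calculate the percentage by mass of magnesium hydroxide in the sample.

70.7 %

n(HCl) added = 0.0259 × 0.970 = 0.0251 mol
n(NaOH) used in back-titration = 0.0123 × 0.205 = 2.52 × 10^-3 mol
n(HCl) left over = 2.52 × 10^-3 mol (1:1 ratio)
n(HCl) consumed by analyte = 0.0251 − 2.52 × 10^-3 = 0.0226 mol
From the 1:2 ratio, n(Mg(OH)2) = 1/2 × 0.0226 = 0.0113 mol
mass of Mg(OH)2 = 0.0113 × 58.32 = 0.659 g
% Mg(OH)2 = 0.659 / 0.932 × 100 = 70.7 %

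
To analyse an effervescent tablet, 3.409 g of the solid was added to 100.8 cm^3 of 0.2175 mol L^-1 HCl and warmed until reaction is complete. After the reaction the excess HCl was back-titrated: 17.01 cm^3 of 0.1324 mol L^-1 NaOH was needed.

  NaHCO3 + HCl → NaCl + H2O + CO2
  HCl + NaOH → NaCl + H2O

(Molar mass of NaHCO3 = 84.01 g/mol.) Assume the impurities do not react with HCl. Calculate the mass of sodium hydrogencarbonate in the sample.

n(HCl) added = 0.1008 × 0.2175 = 0.02192 mol
n(NaOH) used in back-titration = 0.01701 × 0.1324 = 2.252 × 10^-3 mol
n(HCl) left over = 2.252 × 10^-3 mol (1:1 ratio)
n(HCl) consumed by analyte = 0.02192 − 2.252 × 10^-3 = 0.01967 mol
n(NaHCO3) = 0.01967 mol (1:1 ratio)
mass of NaHCO3 = 0.01967 × 84.01 = 1.653 g

1.653 g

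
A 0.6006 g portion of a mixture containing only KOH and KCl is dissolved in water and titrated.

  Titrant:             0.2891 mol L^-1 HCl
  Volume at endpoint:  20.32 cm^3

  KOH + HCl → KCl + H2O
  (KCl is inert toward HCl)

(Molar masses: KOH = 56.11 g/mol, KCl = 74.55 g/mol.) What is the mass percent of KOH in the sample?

n(HCl) = 0.02032 × 0.2891 = 5.875 × 10^-3 mol
Let x = n(KOH), y = n(KCl).
Titrant: 1x = 5.875 × 10^-3;  mass: 56.11x + 74.55y = 0.6006
Solving, x = 5.875 × 10^-3 mol, y = 3.635 × 10^-3 mol
mass of KOH = 5.875 × 10^-3 × 56.11 = 0.3296 g
% KOH = 0.3296 / 0.6006 × 100 = 54.88 %

54.88 %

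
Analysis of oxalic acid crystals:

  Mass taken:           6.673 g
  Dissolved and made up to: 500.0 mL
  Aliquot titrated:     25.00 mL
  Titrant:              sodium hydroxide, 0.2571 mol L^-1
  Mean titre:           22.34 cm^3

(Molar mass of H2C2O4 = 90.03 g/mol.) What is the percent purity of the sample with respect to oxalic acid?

77.49 %

H2C2O4 + 2 NaOH → Na2C2O4 + 2 H2O
n(NaOH) per titration = 0.02234 × 0.2571 = 5.744 × 10^-3 mol
From the 1:2 ratio, n(H2C2O4) in each aliquot = 1/2 × 5.744 × 10^-3 = 2.872 × 10^-3 mol
n(H2C2O4) in the whole flask = 2.872 × 10^-3 × 500.0/25.00 = 0.05744 mol
mass of H2C2O4 = 0.05744 × 90.03 = 5.171 g
% H2C2O4 = 5.171 / 6.673 × 100 = 77.49 %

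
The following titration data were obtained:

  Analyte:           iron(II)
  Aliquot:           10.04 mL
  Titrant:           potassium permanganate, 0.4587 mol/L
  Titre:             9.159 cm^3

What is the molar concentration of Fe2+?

MnO4^- + 5 Fe^2+ + 8 H^+ → Mn^2+ + 5 Fe^3+ + 4 H2O
n(KMnO4) = 0.009159 L × 0.4587 mol/L = 4.201 × 10^-3 mol
From the 5:1 mole ratio, n(Fe2+) = 5/1 × 4.201 × 10^-3 = 0.02101 mol
[Fe2+] = 0.02101 mol / 0.01004 L = 2.092 mol/L

2.092 mol/L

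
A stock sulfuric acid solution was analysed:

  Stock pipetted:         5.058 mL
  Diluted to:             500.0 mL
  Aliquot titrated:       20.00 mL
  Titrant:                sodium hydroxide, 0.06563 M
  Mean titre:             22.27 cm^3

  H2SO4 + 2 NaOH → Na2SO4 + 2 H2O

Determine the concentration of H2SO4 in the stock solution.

3.612 M

n(NaOH) = 0.02227 × 0.06563 = 1.462 × 10^-3 mol
From the 1:2 ratio, n(H2SO4) in the aliquot = 1/2 × 1.462 × 10^-3 = 7.308 × 10^-4 mol
[H2SO4]_dilute = 7.308 × 10^-4 / 0.02000 = 0.03654 mol/L
Dilution factor = 500.0 / 5.058 = 98.85
[H2SO4]_stock = 0.03654 × 98.85 = 3.612 mol/L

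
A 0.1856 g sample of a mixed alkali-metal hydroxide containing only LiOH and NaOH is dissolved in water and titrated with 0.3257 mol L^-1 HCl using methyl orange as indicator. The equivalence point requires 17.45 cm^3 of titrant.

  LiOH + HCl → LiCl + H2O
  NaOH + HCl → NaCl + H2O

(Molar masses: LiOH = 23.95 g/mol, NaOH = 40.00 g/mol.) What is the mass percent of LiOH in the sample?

n(HCl) = 0.01745 × 0.3257 = 5.683 × 10^-3 mol
Let x = n(LiOH), y = n(NaOH).
Titrant: 1x + 1y = 5.683 × 10^-3;  mass: 23.95x + 40.00y = 0.1856
Solving, x = 2.601 × 10^-3 mol, y = 3.083 × 10^-3 mol
mass of LiOH = 2.601 × 10^-3 × 23.95 = 0.06228 g
% LiOH = 0.06228 / 0.1856 × 100 = 33.56 %

33.56 %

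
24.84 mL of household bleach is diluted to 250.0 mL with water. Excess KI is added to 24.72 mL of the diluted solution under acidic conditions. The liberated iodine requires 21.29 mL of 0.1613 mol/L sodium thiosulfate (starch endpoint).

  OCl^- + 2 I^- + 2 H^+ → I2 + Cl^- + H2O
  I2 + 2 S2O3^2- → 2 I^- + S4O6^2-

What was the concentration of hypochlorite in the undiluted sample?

n(S2O3^2-) = 0.02129 × 0.1613 = 3.434 × 10^-3 mol
n(I2) = n(S2O3^2-)/2 = 1.717 × 10^-3 mol
n(OCl^-) in the aliquot = 1.717 × 10^-3 mol (1:1 ratio)
[OCl^-]_dilute = 1.717 × 10^-3 / 0.02472 = 0.06946 mol/L
[OCl^-]_original = 0.06946 × 250.0/24.84 = 0.6991 mol/L

0.6991 mol/L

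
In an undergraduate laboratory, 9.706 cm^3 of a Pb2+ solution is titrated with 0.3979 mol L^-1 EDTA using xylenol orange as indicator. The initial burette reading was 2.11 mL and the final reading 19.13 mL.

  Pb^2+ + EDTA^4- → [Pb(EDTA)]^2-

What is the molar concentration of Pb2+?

n(EDTA) = 0.01702 L × 0.3979 mol/L = 6.772 × 10^-3 mol
n(Pb2+) = 6.772 × 10^-3 mol (1:1 mole ratio)
[Pb2+] = 6.772 × 10^-3 mol / 0.009706 L = 0.6977 mol/L

0.6977 mol/L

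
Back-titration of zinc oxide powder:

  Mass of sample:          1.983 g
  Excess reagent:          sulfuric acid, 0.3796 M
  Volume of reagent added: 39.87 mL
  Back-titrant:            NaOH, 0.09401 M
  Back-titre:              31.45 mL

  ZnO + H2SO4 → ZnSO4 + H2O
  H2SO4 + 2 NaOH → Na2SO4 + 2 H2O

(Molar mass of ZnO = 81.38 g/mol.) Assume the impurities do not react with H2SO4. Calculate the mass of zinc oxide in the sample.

n(H2SO4) added = 0.03987 × 0.3796 = 0.01513 mol
n(NaOH) used in back-titration = 0.03145 × 0.09401 = 2.957 × 10^-3 mol
From the 1:2 ratio, n(H2SO4) left over = 1/2 × 2.957 × 10^-3 = 1.478 × 10^-3 mol
n(H2SO4) consumed by analyte = 0.01513 − 1.478 × 10^-3 = 0.01366 mol
n(ZnO) = 0.01366 mol (1:1 ratio)
mass of ZnO = 0.01366 × 81.38 = 1.111 g

1.111 g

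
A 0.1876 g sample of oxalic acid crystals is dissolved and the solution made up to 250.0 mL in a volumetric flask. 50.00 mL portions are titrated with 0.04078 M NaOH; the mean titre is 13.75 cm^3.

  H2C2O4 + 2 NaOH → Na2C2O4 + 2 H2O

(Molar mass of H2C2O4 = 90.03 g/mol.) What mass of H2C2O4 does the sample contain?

n(NaOH) per titration = 0.01375 × 0.04078 = 5.607 × 10^-4 mol
From the 1:2 ratio, n(H2C2O4) in each aliquot = 1/2 × 5.607 × 10^-4 = 2.804 × 10^-4 mol
n(H2C2O4) in the whole flask = 2.804 × 10^-4 × 250.0/50.00 = 1.402 × 10^-3 mol
mass of H2C2O4 = 1.402 × 10^-3 × 90.03 = 0.1262 g

0.1262 g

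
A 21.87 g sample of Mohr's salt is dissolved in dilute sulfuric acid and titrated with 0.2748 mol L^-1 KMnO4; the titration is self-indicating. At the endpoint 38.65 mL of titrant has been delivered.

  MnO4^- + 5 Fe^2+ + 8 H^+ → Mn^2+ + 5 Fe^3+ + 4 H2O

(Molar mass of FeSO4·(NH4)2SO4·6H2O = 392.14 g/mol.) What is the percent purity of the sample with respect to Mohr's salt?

n(KMnO4) = 0.03865 L × 0.2748 mol/L = 0.01062 mol
From the 5:1 ratio, n(FeSO4·(NH4)2SO4·6H2O) = 5/1 × 0.01062 = 0.05311 mol
mass of FeSO4·(NH4)2SO4·6H2O = 0.05311 × 392.14 g/mol = 20.82 g
% FeSO4·(NH4)2SO4·6H2O = 20.82 / 21.87 × 100 = 95.22 %

95.22 %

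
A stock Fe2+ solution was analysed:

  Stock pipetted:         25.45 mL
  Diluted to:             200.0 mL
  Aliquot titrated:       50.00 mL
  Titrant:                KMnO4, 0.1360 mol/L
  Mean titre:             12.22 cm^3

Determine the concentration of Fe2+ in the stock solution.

MnO4^- + 5 Fe^2+ + 8 H^+ → Mn^2+ + 5 Fe^3+ + 4 H2O
n(KMnO4) = 0.01222 × 0.1360 = 1.662 × 10^-3 mol
From the 5:1 ratio, n(Fe2+) in the aliquot = 5/1 × 1.662 × 10^-3 = 8.310 × 10^-3 mol
[Fe2+]_dilute = 8.310 × 10^-3 / 0.05000 = 0.1662 mol/L
Dilution factor = 200.0 / 25.45 = 7.859
[Fe2+]_stock = 0.1662 × 7.859 = 1.306 mol/L

1.306 mol/L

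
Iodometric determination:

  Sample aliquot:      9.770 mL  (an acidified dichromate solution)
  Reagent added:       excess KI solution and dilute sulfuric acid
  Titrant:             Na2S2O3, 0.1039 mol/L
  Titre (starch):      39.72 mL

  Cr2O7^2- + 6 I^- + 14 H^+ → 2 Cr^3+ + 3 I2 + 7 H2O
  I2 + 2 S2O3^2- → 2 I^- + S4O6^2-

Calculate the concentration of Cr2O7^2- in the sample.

0.07040 mol/L

n(S2O3^2-) = 0.03972 × 0.1039 = 4.127 × 10^-3 mol
n(I2) = n(S2O3^2-)/2 = 2.063 × 10^-3 mol
From the 1:3 ratio, n(Cr2O7^2-) in the aliquot = 1/3 × 2.063 × 10^-3 = 6.878 × 10^-4 mol
[Cr2O7^2-] = 6.878 × 10^-4 / 0.009770 = 0.07040 mol/L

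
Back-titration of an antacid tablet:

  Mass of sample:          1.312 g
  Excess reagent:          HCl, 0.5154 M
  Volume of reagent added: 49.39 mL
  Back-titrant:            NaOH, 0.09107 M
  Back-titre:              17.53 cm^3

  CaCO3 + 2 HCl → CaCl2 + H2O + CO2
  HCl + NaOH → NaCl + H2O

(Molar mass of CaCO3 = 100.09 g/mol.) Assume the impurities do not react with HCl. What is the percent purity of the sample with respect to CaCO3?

n(HCl) added = 0.04939 × 0.5154 = 0.02546 mol
n(NaOH) used in back-titration = 0.01753 × 0.09107 = 1.596 × 10^-3 mol
n(HCl) left over = 1.596 × 10^-3 mol (1:1 ratio)
n(HCl) consumed by analyte = 0.02546 − 1.596 × 10^-3 = 0.02386 mol
From the 1:2 ratio, n(CaCO3) = 1/2 × 0.02386 = 0.01193 mol
mass of CaCO3 = 0.01193 × 100.09 = 1.194 g
% CaCO3 = 1.194 / 1.312 × 100 = 91.01 %

91.01 %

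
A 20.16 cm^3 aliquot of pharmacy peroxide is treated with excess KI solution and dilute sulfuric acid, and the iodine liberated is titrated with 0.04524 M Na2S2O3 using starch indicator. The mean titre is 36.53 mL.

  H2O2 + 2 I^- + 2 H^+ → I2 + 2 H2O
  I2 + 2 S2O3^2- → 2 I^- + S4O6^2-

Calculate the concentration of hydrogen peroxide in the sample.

0.04099 M

n(S2O3^2-) = 0.03653 × 0.04524 = 1.653 × 10^-3 mol
n(I2) = n(S2O3^2-)/2 = 8.263 × 10^-4 mol
n(H2O2) in the aliquot = 8.263 × 10^-4 mol (1:1 ratio)
[H2O2] = 8.263 × 10^-4 / 0.02016 = 0.04099 mol/L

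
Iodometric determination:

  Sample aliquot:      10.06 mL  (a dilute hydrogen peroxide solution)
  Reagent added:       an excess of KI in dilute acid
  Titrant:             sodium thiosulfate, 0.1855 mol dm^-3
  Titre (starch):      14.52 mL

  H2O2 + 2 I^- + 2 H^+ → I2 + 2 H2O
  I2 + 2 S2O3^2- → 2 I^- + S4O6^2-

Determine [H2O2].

0.1339 mol/L

n(S2O3^2-) = 0.01452 × 0.1855 = 2.693 × 10^-3 mol
n(I2) = n(S2O3^2-)/2 = 1.347 × 10^-3 mol
n(H2O2) in the aliquot = 1.347 × 10^-3 mol (1:1 ratio)
[H2O2] = 1.347 × 10^-3 / 0.01006 = 0.1339 mol/L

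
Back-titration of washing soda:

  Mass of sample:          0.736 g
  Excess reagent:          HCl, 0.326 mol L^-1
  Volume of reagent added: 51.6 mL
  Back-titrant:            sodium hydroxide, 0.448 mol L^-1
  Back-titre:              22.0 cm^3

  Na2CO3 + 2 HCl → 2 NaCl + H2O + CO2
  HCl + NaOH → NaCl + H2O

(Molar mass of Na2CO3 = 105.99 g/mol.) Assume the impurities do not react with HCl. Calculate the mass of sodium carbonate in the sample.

n(HCl) added = 0.0516 × 0.326 = 0.0168 mol
n(NaOH) used in back-titration = 0.0220 × 0.448 = 9.86 × 10^-3 mol
n(HCl) left over = 9.86 × 10^-3 mol (1:1 ratio)
n(HCl) consumed by analyte = 0.0168 − 9.86 × 10^-3 = 6.97 × 10^-3 mol
From the 1:2 ratio, n(Na2CO3) = 1/2 × 6.97 × 10^-3 = 3.48 × 10^-3 mol
mass of Na2CO3 = 3.48 × 10^-3 × 105.99 = 0.369 g

0.369 g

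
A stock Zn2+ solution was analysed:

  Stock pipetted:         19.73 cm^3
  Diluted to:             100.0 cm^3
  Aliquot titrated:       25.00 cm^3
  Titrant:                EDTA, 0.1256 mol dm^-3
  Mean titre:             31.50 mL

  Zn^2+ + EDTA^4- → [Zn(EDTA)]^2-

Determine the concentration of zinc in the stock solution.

n(EDTA) = 0.03150 × 0.1256 = 3.956 × 10^-3 mol
n(Zn2+) in the aliquot = 3.956 × 10^-3 mol (1:1 ratio)
[Zn2+]_dilute = 3.956 × 10^-3 / 0.02500 = 0.1583 mol/L
Dilution factor = 100.0 / 19.73 = 5.068
[Zn2+]_stock = 0.1583 × 5.068 = 0.8021 mol/L

0.8021 mol/L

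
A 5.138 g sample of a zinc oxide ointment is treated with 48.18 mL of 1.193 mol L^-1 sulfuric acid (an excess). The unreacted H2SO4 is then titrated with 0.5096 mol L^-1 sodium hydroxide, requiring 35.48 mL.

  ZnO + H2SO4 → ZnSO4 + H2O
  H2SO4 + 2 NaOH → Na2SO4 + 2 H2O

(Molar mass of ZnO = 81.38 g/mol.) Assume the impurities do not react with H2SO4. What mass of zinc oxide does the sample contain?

n(H2SO4) added = 0.04818 × 1.193 = 0.05748 mol
n(NaOH) used in back-titration = 0.03548 × 0.5096 = 0.01808 mol
From the 1:2 ratio, n(H2SO4) left over = 1/2 × 0.01808 = 9.040 × 10^-3 mol
n(H2SO4) consumed by analyte = 0.05748 − 9.040 × 10^-3 = 0.04844 mol
n(ZnO) = 0.04844 mol (1:1 ratio)
mass of ZnO = 0.04844 × 81.38 = 3.942 g

3.942 g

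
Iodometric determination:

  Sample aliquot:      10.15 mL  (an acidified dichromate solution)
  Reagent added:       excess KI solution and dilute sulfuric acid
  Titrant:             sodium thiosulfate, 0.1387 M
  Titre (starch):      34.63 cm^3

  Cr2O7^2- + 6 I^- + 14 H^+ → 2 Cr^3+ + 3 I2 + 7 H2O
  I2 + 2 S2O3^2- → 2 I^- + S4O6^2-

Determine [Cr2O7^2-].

n(S2O3^2-) = 0.03463 × 0.1387 = 4.803 × 10^-3 mol
n(I2) = n(S2O3^2-)/2 = 2.402 × 10^-3 mol
From the 1:3 ratio, n(Cr2O7^2-) in the aliquot = 1/3 × 2.402 × 10^-3 = 8.005 × 10^-4 mol
[Cr2O7^2-] = 8.005 × 10^-4 / 0.01015 = 0.07887 mol/L

0.07887 M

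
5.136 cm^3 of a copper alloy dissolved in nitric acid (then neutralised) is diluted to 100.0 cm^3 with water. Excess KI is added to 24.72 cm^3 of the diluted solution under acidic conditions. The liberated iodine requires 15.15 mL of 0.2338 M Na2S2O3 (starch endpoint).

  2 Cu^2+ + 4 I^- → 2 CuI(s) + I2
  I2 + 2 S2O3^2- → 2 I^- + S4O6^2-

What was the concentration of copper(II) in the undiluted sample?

n(S2O3^2-) = 0.01515 × 0.2338 = 3.542 × 10^-3 mol
n(I2) = n(S2O3^2-)/2 = 1.771 × 10^-3 mol
From the 2:1 ratio, n(Cu2+) in the aliquot = 2/1 × 1.771 × 10^-3 = 3.542 × 10^-3 mol
[Cu2+]_dilute = 3.542 × 10^-3 / 0.02472 = 0.1433 mol/L
[Cu2+]_original = 0.1433 × 100.0/5.136 = 2.790 mol/L

2.790 M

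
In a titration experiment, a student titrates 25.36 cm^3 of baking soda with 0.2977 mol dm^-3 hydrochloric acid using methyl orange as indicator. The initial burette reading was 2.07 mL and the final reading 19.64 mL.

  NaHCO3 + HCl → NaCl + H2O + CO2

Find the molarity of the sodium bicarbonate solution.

0.2063 mol/L

n(HCl) = 0.01757 L × 0.2977 mol/L = 5.231 × 10^-3 mol
n(NaHCO3) = 5.231 × 10^-3 mol (1:1 mole ratio)
[NaHCO3] = 5.231 × 10^-3 mol / 0.02536 L = 0.2063 mol/L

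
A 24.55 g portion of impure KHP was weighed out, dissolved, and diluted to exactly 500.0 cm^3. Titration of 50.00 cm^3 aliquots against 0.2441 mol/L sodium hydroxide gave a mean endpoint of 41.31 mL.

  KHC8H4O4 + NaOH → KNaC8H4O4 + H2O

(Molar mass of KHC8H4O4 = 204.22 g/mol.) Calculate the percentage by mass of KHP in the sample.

n(NaOH) per titration = 0.04131 × 0.2441 = 0.01008 mol
n(KHC8H4O4) in each aliquot = 0.01008 mol (1:1 ratio)
n(KHC8H4O4) in the whole flask = 0.01008 × 500.0/50.00 = 0.1008 mol
mass of KHC8H4O4 = 0.1008 × 204.22 = 20.59 g
% KHC8H4O4 = 20.59 / 24.55 × 100 = 83.88 %

83.88 %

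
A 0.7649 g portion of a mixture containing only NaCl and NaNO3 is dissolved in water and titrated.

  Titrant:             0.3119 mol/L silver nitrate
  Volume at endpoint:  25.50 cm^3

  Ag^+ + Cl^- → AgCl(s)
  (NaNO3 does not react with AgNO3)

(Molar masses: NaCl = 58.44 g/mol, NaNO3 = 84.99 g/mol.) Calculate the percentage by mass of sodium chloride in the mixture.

n(AgNO3) = 0.02550 × 0.3119 = 7.953 × 10^-3 mol
Let x = n(NaCl), y = n(NaNO3).
Titrant: 1x = 7.953 × 10^-3;  mass: 58.44x + 84.99y = 0.7649
Solving, x = 7.953 × 10^-3 mol, y = 3.531 × 10^-3 mol
mass of NaCl = 7.953 × 10^-3 × 58.44 = 0.4648 g
% NaCl = 0.4648 / 0.7649 × 100 = 60.77 %

60.77 %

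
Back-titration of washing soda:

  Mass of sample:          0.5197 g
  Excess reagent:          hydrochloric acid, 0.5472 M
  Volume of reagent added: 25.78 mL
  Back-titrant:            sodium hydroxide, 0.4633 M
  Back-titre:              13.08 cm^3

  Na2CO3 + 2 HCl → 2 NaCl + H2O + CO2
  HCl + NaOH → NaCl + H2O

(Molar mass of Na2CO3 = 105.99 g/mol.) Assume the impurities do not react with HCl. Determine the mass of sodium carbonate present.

n(HCl) added = 0.02578 × 0.5472 = 0.01411 mol
n(NaOH) used in back-titration = 0.01308 × 0.4633 = 6.060 × 10^-3 mol
n(HCl) left over = 6.060 × 10^-3 mol (1:1 ratio)
n(HCl) consumed by analyte = 0.01411 − 6.060 × 10^-3 = 8.047 × 10^-3 mol
From the 1:2 ratio, n(Na2CO3) = 1/2 × 8.047 × 10^-3 = 4.023 × 10^-3 mol
mass of Na2CO3 = 4.023 × 10^-3 × 105.99 = 0.4264 g

0.4264 g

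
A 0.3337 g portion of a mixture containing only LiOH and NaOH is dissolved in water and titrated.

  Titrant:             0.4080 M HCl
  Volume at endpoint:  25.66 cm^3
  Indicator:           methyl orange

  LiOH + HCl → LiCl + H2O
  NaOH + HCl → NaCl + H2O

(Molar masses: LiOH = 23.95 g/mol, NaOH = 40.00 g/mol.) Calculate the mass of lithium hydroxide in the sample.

n(HCl) = 0.02566 × 0.4080 = 0.01047 mol
Let x = n(LiOH), y = n(NaOH).
Titrant: 1x + 1y = 0.01047;  mass: 23.95x + 40.00y = 0.3337
Solving, x = 5.300 × 10^-3 mol, y = 5.169 × 10^-3 mol
mass of LiOH = 5.300 × 10^-3 × 23.95 = 0.1269 g

0.1269 g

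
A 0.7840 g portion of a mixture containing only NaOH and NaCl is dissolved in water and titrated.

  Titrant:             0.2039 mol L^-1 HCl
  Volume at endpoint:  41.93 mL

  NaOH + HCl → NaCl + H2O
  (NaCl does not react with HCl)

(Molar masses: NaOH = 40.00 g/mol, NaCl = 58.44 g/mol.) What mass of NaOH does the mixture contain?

0.3420 g

n(HCl) = 0.04193 × 0.2039 = 8.550 × 10^-3 mol
Let x = n(NaOH), y = n(NaCl).
Titrant: 1x = 8.550 × 10^-3;  mass: 40.00x + 58.44y = 0.7840
Solving, x = 8.550 × 10^-3 mol, y = 7.564 × 10^-3 mol
mass of NaOH = 8.550 × 10^-3 × 40.00 = 0.3420 g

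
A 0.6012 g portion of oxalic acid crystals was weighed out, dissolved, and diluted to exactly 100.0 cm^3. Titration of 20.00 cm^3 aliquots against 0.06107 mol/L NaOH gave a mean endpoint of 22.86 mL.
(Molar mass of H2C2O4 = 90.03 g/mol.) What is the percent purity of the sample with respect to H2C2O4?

52.27 %

H2C2O4 + 2 NaOH → Na2C2O4 + 2 H2O
n(NaOH) per titration = 0.02286 × 0.06107 = 1.396 × 10^-3 mol
From the 1:2 ratio, n(H2C2O4) in each aliquot = 1/2 × 1.396 × 10^-3 = 6.980 × 10^-4 mol
n(H2C2O4) in the whole flask = 6.980 × 10^-4 × 100.0/20.00 = 3.490 × 10^-3 mol
mass of H2C2O4 = 3.490 × 10^-3 × 90.03 = 0.3142 g
% H2C2O4 = 0.3142 / 0.6012 × 100 = 52.27 %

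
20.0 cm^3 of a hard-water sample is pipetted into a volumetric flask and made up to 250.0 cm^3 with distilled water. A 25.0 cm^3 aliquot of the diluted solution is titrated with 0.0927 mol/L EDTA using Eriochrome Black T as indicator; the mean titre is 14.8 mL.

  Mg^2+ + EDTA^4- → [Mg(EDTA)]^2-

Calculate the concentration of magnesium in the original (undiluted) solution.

0.686 mol/L

n(EDTA) = 0.0148 × 0.0927 = 1.37 × 10^-3 mol
n(Mg2+) in the aliquot = 1.37 × 10^-3 mol (1:1 ratio)
[Mg2+]_dilute = 1.37 × 10^-3 / 0.0250 = 0.0549 mol/L
Dilution factor = 250.0 / 20.0 = 12.50
[Mg2+]_stock = 0.0549 × 12.50 = 0.686 mol/L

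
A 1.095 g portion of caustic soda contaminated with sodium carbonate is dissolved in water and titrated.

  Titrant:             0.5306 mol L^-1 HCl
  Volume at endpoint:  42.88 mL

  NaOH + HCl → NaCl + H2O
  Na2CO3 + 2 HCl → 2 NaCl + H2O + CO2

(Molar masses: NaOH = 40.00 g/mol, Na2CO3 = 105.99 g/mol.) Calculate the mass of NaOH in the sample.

n(HCl) = 0.04288 × 0.5306 = 0.02275 mol
Let x = n(NaOH), y = n(Na2CO3).
Titrant: 1x + 2y = 0.02275;  mass: 40.00x + 105.99y = 1.095
Solving, x = 8.522 × 10^-3 mol, y = 7.115 × 10^-3 mol
mass of NaOH = 8.522 × 10^-3 × 40.00 = 0.3409 g

0.3409 g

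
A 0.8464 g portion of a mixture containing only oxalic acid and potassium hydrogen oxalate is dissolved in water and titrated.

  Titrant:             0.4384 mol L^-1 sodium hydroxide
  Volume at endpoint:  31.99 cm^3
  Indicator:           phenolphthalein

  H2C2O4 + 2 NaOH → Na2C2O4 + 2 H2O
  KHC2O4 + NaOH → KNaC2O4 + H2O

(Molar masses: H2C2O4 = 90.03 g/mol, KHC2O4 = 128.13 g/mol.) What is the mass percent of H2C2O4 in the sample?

60.82 %

n(NaOH) = 0.03199 × 0.4384 = 0.01402 mol
Let x = n(H2C2O4), y = n(KHC2O4).
Titrant: 2x + 1y = 0.01402;  mass: 90.03x + 128.13y = 0.8464
Solving, x = 5.718 × 10^-3 mol, y = 2.588 × 10^-3 mol
mass of H2C2O4 = 5.718 × 10^-3 × 90.03 = 0.5148 g
% H2C2O4 = 0.5148 / 0.8464 × 100 = 60.82 %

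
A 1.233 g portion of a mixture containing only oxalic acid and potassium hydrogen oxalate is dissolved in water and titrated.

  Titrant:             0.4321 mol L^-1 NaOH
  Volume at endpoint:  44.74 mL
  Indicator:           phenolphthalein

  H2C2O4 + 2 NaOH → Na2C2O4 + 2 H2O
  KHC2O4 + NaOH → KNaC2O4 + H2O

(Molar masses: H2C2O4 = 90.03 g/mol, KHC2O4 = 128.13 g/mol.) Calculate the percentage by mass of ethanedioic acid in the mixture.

n(NaOH) = 0.04474 × 0.4321 = 0.01933 mol
Let x = n(H2C2O4), y = n(KHC2O4).
Titrant: 2x + 1y = 0.01933;  mass: 90.03x + 128.13y = 1.233
Solving, x = 7.484 × 10^-3 mol, y = 4.365 × 10^-3 mol
mass of H2C2O4 = 7.484 × 10^-3 × 90.03 = 0.6738 g
% H2C2O4 = 0.6738 / 1.233 × 100 = 54.64 %

54.64 %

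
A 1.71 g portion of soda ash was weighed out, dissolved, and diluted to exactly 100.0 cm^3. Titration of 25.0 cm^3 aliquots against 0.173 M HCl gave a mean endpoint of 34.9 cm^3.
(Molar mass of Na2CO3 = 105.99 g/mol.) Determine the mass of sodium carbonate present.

Na2CO3 + 2 HCl → 2 NaCl + H2O + CO2
n(HCl) per titration = 0.0349 × 0.173 = 6.04 × 10^-3 mol
From the 1:2 ratio, n(Na2CO3) in each aliquot = 1/2 × 6.04 × 10^-3 = 3.02 × 10^-3 mol
n(Na2CO3) in the whole flask = 3.02 × 10^-3 × 100.0/25.0 = 0.0121 mol
mass of Na2CO3 = 0.0121 × 105.99 = 1.28 g

1.28 g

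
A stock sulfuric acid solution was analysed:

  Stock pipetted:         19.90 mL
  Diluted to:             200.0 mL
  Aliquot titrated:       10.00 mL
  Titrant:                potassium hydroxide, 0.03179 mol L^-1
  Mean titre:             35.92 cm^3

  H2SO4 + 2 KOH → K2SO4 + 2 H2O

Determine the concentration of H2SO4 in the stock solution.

n(KOH) = 0.03592 × 0.03179 = 1.142 × 10^-3 mol
From the 1:2 ratio, n(H2SO4) in the aliquot = 1/2 × 1.142 × 10^-3 = 5.709 × 10^-4 mol
[H2SO4]_dilute = 5.709 × 10^-4 / 0.01000 = 0.05709 mol/L
Dilution factor = 200.0 / 19.90 = 10.05
[H2SO4]_stock = 0.05709 × 10.05 = 0.5738 mol/L

0.5738 mol/L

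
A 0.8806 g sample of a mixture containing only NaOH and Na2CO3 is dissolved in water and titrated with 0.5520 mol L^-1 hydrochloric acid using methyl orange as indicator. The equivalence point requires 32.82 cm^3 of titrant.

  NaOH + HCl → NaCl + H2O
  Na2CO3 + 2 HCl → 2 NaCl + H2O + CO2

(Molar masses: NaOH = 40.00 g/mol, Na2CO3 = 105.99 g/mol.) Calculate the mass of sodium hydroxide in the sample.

n(HCl) = 0.03282 × 0.5520 = 0.01812 mol
Let x = n(NaOH), y = n(Na2CO3).
Titrant: 1x + 2y = 0.01812;  mass: 40.00x + 105.99y = 0.8806
Solving, x = 6.117 × 10^-3 mol, y = 6.000 × 10^-3 mol
mass of NaOH = 6.117 × 10^-3 × 40.00 = 0.2447 g

0.2447 g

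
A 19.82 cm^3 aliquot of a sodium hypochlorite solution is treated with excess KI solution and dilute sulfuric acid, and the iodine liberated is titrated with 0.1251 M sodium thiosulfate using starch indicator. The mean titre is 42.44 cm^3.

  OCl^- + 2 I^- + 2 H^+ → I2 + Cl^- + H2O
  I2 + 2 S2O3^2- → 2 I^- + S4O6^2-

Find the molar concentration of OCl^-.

0.1339 M

n(S2O3^2-) = 0.04244 × 0.1251 = 5.309 × 10^-3 mol
n(I2) = n(S2O3^2-)/2 = 2.655 × 10^-3 mol
n(OCl^-) in the aliquot = 2.655 × 10^-3 mol (1:1 ratio)
[OCl^-] = 2.655 × 10^-3 / 0.01982 = 0.1339 mol/L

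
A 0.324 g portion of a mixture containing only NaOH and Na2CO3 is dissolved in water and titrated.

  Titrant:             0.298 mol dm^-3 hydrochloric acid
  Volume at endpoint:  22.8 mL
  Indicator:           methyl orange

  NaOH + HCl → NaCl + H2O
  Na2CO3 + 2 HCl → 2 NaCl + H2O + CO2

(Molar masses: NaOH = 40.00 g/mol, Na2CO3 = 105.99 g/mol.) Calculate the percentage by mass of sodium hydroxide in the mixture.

34.3 %

n(HCl) = 0.0228 × 0.298 = 6.79 × 10^-3 mol
Let x = n(NaOH), y = n(Na2CO3).
Titrant: 1x + 2y = 6.79 × 10^-3;  mass: 40.00x + 105.99y = 0.324
Solving, x = 2.78 × 10^-3 mol, y = 2.01 × 10^-3 mol
mass of NaOH = 2.78 × 10^-3 × 40.00 = 0.111 g
% NaOH = 0.111 / 0.324 × 100 = 34.3 %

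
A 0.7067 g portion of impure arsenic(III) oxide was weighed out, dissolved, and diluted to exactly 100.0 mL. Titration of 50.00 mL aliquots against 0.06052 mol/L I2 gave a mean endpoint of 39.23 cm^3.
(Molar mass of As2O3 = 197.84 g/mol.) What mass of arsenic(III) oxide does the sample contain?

As2O3 + 2 I2 + 2 H2O → As2O5 + 4 HI
n(I2) per titration = 0.03923 × 0.06052 = 2.374 × 10^-3 mol
From the 1:2 ratio, n(As2O3) in each aliquot = 1/2 × 2.374 × 10^-3 = 1.187 × 10^-3 mol
n(As2O3) in the whole flask = 1.187 × 10^-3 × 100.0/50.00 = 2.374 × 10^-3 mol
mass of As2O3 = 2.374 × 10^-3 × 197.84 = 0.4697 g

0.4697 g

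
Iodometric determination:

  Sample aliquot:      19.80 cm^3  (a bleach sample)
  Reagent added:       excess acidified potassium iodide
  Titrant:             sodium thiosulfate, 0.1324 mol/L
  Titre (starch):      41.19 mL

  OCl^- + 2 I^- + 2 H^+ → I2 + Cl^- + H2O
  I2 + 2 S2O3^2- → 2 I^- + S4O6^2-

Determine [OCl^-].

n(S2O3^2-) = 0.04119 × 0.1324 = 5.454 × 10^-3 mol
n(I2) = n(S2O3^2-)/2 = 2.727 × 10^-3 mol
n(OCl^-) in the aliquot = 2.727 × 10^-3 mol (1:1 ratio)
[OCl^-] = 2.727 × 10^-3 / 0.01980 = 0.1377 mol/L

0.1377 mol/L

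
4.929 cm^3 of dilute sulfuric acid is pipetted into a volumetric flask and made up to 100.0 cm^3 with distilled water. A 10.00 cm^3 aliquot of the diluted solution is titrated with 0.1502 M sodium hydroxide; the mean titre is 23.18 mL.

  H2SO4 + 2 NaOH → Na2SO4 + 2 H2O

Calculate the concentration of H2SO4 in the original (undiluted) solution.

3.532 M

n(NaOH) = 0.02318 × 0.1502 = 3.482 × 10^-3 mol
From the 1:2 ratio, n(H2SO4) in the aliquot = 1/2 × 3.482 × 10^-3 = 1.741 × 10^-3 mol
[H2SO4]_dilute = 1.741 × 10^-3 / 0.01000 = 0.1741 mol/L
Dilution factor = 100.0 / 4.929 = 20.29
[H2SO4]_stock = 0.1741 × 20.29 = 3.532 mol/L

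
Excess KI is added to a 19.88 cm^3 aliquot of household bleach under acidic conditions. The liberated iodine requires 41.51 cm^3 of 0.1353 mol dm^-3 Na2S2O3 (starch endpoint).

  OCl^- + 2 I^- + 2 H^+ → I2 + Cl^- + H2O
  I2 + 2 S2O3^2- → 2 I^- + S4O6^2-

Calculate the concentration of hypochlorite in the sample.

0.1413 mol/L

n(S2O3^2-) = 0.04151 × 0.1353 = 5.616 × 10^-3 mol
n(I2) = n(S2O3^2-)/2 = 2.808 × 10^-3 mol
n(OCl^-) in the aliquot = 2.808 × 10^-3 mol (1:1 ratio)
[OCl^-] = 2.808 × 10^-3 / 0.01988 = 0.1413 mol/L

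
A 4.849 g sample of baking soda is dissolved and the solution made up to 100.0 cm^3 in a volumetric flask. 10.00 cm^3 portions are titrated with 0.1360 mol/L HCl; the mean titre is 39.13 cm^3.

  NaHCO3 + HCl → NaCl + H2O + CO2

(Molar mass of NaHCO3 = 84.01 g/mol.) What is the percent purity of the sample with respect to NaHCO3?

92.20 %

n(HCl) per titration = 0.03913 × 0.1360 = 5.322 × 10^-3 mol
n(NaHCO3) in each aliquot = 5.322 × 10^-3 mol (1:1 ratio)
n(NaHCO3) in the whole flask = 5.322 × 10^-3 × 100.0/10.00 = 0.05322 mol
mass of NaHCO3 = 0.05322 × 84.01 = 4.471 g
% NaHCO3 = 4.471 / 4.849 × 100 = 92.20 %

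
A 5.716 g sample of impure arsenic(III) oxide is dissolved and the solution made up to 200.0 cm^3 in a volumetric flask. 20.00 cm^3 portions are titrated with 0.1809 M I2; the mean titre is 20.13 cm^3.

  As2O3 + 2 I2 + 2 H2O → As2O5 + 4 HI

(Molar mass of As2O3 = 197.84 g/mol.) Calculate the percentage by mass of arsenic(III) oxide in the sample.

n(I2) per titration = 0.02013 × 0.1809 = 3.642 × 10^-3 mol
From the 1:2 ratio, n(As2O3) in each aliquot = 1/2 × 3.642 × 10^-3 = 1.821 × 10^-3 mol
n(As2O3) in the whole flask = 1.821 × 10^-3 × 200.0/20.00 = 0.01821 mol
mass of As2O3 = 0.01821 × 197.84 = 3.602 g
% As2O3 = 3.602 / 5.716 × 100 = 63.02 %

63.02 %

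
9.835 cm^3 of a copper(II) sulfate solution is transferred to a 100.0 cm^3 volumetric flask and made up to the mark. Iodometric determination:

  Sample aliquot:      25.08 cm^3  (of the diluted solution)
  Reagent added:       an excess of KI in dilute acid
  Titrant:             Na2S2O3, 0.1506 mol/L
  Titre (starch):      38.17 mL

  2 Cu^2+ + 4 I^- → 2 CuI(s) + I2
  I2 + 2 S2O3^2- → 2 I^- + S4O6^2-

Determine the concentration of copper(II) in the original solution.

2.330 mol/L

n(S2O3^2-) = 0.03817 × 0.1506 = 5.748 × 10^-3 mol
n(I2) = n(S2O3^2-)/2 = 2.874 × 10^-3 mol
From the 2:1 ratio, n(Cu2+) in the aliquot = 2/1 × 2.874 × 10^-3 = 5.748 × 10^-3 mol
[Cu2+]_dilute = 5.748 × 10^-3 / 0.02508 = 0.2292 mol/L
[Cu2+]_original = 0.2292 × 100.0/9.835 = 2.330 mol/L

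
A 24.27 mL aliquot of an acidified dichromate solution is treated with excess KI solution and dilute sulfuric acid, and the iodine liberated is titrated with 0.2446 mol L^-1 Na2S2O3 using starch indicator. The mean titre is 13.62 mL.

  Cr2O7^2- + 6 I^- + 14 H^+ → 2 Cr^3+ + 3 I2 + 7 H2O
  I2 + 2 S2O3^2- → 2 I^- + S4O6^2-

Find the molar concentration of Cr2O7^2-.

0.02288 mol/L

n(S2O3^2-) = 0.01362 × 0.2446 = 3.331 × 10^-3 mol
n(I2) = n(S2O3^2-)/2 = 1.666 × 10^-3 mol
From the 1:3 ratio, n(Cr2O7^2-) in the aliquot = 1/3 × 1.666 × 10^-3 = 5.552 × 10^-4 mol
[Cr2O7^2-] = 5.552 × 10^-4 / 0.02427 = 0.02288 mol/L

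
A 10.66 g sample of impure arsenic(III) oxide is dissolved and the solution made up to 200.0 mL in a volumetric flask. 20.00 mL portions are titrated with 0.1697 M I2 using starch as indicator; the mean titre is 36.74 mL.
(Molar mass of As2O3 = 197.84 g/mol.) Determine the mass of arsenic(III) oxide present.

6.167 g

As2O3 + 2 I2 + 2 H2O → As2O5 + 4 HI
n(I2) per titration = 0.03674 × 0.1697 = 6.235 × 10^-3 mol
From the 1:2 ratio, n(As2O3) in each aliquot = 1/2 × 6.235 × 10^-3 = 3.117 × 10^-3 mol
n(As2O3) in the whole flask = 3.117 × 10^-3 × 200.0/20.00 = 0.03117 mol
mass of As2O3 = 0.03117 × 197.84 = 6.167 g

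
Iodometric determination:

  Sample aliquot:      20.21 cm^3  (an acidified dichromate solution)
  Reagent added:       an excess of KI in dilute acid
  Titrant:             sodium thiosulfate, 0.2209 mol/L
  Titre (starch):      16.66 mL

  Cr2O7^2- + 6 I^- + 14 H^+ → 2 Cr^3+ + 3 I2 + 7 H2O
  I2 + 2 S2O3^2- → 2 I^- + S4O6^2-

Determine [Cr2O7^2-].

n(S2O3^2-) = 0.01666 × 0.2209 = 3.680 × 10^-3 mol
n(I2) = n(S2O3^2-)/2 = 1.840 × 10^-3 mol
From the 1:3 ratio, n(Cr2O7^2-) in the aliquot = 1/3 × 1.840 × 10^-3 = 6.134 × 10^-4 mol
[Cr2O7^2-] = 6.134 × 10^-4 / 0.02021 = 0.03035 mol/L

0.03035 mol/L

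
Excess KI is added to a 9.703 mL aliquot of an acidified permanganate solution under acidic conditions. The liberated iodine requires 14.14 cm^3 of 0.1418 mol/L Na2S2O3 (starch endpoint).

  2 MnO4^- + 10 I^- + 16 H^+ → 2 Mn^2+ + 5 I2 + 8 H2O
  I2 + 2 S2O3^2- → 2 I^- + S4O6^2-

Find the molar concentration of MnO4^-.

0.04133 mol/L

n(S2O3^2-) = 0.01414 × 0.1418 = 2.005 × 10^-3 mol
n(I2) = n(S2O3^2-)/2 = 1.003 × 10^-3 mol
From the 2:5 ratio, n(MnO4^-) in the aliquot = 2/5 × 1.003 × 10^-3 = 4.010 × 10^-4 mol
[MnO4^-] = 4.010 × 10^-4 / 0.009703 = 0.04133 mol/L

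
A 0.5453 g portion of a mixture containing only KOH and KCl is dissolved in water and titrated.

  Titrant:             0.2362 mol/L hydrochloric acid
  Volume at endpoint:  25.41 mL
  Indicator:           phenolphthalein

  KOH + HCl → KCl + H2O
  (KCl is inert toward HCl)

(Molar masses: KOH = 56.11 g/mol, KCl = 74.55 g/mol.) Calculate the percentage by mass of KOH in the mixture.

n(HCl) = 0.02541 × 0.2362 = 6.002 × 10^-3 mol
Let x = n(KOH), y = n(KCl).
Titrant: 1x = 6.002 × 10^-3;  mass: 56.11x + 74.55y = 0.5453
Solving, x = 6.002 × 10^-3 mol, y = 2.797 × 10^-3 mol
mass of KOH = 6.002 × 10^-3 × 56.11 = 0.3368 g
% KOH = 0.3368 / 0.5453 × 100 = 61.76 %

61.76 %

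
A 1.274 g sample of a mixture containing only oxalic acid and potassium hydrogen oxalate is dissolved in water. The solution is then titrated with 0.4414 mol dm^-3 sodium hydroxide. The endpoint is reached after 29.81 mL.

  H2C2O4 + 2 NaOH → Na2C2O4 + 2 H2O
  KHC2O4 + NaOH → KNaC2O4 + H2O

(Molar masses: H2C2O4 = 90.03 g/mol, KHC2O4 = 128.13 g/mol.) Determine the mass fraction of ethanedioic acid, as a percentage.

17.51 %

n(NaOH) = 0.02981 × 0.4414 = 0.01316 mol
Let x = n(H2C2O4), y = n(KHC2O4).
Titrant: 2x + 1y = 0.01316;  mass: 90.03x + 128.13y = 1.274
Solving, x = 2.478 × 10^-3 mol, y = 8.202 × 10^-3 mol
mass of H2C2O4 = 2.478 × 10^-3 × 90.03 = 0.2231 g
% H2C2O4 = 0.2231 / 1.274 × 100 = 17.51 %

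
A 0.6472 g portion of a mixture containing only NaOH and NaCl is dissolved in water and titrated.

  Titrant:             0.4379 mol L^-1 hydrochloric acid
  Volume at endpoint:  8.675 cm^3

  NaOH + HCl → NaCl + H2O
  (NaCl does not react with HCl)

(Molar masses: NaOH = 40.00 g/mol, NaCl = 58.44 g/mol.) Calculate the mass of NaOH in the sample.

n(HCl) = 0.008675 × 0.4379 = 3.799 × 10^-3 mol
Let x = n(NaOH), y = n(NaCl).
Titrant: 1x = 3.799 × 10^-3;  mass: 40.00x + 58.44y = 0.6472
Solving, x = 3.799 × 10^-3 mol, y = 8.474 × 10^-3 mol
mass of NaOH = 3.799 × 10^-3 × 40.00 = 0.1520 g

0.1520 g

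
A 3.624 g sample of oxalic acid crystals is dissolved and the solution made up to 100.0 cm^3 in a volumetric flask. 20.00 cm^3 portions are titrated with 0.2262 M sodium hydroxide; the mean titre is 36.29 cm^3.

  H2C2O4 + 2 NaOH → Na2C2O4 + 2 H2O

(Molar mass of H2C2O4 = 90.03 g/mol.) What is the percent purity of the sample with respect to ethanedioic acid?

50.98 %

n(NaOH) per titration = 0.03629 × 0.2262 = 8.209 × 10^-3 mol
From the 1:2 ratio, n(H2C2O4) in each aliquot = 1/2 × 8.209 × 10^-3 = 4.104 × 10^-3 mol
n(H2C2O4) in the whole flask = 4.104 × 10^-3 × 100.0/20.00 = 0.02052 mol
mass of H2C2O4 = 0.02052 × 90.03 = 1.848 g
% H2C2O4 = 1.848 / 3.624 × 100 = 50.98 %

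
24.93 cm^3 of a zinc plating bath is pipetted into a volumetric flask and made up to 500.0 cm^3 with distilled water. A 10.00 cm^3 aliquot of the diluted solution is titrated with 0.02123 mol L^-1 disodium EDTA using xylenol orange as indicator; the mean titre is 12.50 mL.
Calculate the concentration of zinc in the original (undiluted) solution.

0.5322 mol/L

Zn^2+ + EDTA^4- → [Zn(EDTA)]^2-
n(EDTA) = 0.01250 × 0.02123 = 2.654 × 10^-4 mol
n(Zn2+) in the aliquot = 2.654 × 10^-4 mol (1:1 ratio)
[Zn2+]_dilute = 2.654 × 10^-4 / 0.01000 = 0.02654 mol/L
Dilution factor = 500.0 / 24.93 = 20.06
[Zn2+]_stock = 0.02654 × 20.06 = 0.5322 mol/L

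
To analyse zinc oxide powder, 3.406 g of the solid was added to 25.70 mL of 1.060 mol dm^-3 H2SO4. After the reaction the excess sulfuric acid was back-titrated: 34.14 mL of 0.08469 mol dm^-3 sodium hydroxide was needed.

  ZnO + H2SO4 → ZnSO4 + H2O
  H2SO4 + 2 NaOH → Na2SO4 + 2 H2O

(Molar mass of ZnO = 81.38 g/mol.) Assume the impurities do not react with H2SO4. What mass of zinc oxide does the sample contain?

n(H2SO4) added = 0.02570 × 1.060 = 0.02724 mol
n(NaOH) used in back-titration = 0.03414 × 0.08469 = 2.891 × 10^-3 mol
From the 1:2 ratio, n(H2SO4) left over = 1/2 × 2.891 × 10^-3 = 1.446 × 10^-3 mol
n(H2SO4) consumed by analyte = 0.02724 − 1.446 × 10^-3 = 0.02580 mol
n(ZnO) = 0.02580 mol (1:1 ratio)
mass of ZnO = 0.02580 × 81.38 = 2.099 g

2.099 g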